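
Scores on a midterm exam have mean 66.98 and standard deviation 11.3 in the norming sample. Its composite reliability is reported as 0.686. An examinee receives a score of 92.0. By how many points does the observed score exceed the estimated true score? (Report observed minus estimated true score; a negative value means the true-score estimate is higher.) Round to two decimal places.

7.86

T̂ = ρX + (1 − ρ)μ
  = 0.686 × 92.0 + 0.314 × 66.98
  = 63.1120 + 21.03172
  = 84.1437
  ≈ 84.144
X − T̂ = 92.0 − 84.144 = 7.856 → 7.86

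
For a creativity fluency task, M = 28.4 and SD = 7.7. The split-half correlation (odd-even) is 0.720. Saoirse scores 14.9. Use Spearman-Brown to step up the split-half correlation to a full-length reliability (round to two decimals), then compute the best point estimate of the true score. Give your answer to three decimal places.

Spearman-Brown: ρ = 2r/(1 + r) = 2(0.720)/(1 + 0.720) = 1.4400/1.720 = 0.8372 → 0.84
T̂ = ρX + (1 − ρ)μ
  = 0.84 × 14.9 + 0.16 × 28.4
  = 12.516 + 4.544
  = 17.0600
  ≈ 17.060

17.060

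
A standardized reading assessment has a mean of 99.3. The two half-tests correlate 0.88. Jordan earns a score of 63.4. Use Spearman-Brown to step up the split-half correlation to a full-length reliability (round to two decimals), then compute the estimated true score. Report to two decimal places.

65.55

Spearman-Brown: ρ = 2r/(1 + r) = 2(0.88)/(1 + 0.88) = 1.760/1.88 = 0.9362 → 0.94
T̂ = ρX + (1 − ρ)μ
  = 0.94 × 63.4 + 0.06 × 99.3
  = 59.596 + 5.958
  = 65.554
  ≈ 65.55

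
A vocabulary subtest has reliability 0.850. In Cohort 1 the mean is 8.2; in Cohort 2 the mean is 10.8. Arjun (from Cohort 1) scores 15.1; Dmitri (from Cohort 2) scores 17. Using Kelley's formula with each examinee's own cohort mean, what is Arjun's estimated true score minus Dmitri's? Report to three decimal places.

-2.005

T̂_Arjun = 0.850(15.1) + 0.150(8.2) = 14.06500
T̂_Dmitri = 0.850(17) + 0.150(10.8) = 16.07000
Difference = 14.06500 − 16.07000 = -2.00500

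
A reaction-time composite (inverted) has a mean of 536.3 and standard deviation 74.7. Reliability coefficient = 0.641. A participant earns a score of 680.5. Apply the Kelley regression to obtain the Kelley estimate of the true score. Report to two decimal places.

Regress the observed score toward the mean by the unreliability: T̂ = 0.641·680.5 + 0.359·536.3 = 436.2005 + 192.5317 = 628.732.

628.73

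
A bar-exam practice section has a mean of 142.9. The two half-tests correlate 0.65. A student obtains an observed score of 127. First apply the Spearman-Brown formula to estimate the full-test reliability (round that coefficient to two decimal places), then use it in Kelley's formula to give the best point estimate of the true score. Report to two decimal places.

130.34

Spearman-Brown: ρ = 2r/(1 + r) = 2(0.65)/(1 + 0.65) = 1.300/1.65 = 0.7879 → 0.79
T̂ = 0.79(127) + 0.21(142.9) = 100.33 + 30.009 = 130.339 → 130.34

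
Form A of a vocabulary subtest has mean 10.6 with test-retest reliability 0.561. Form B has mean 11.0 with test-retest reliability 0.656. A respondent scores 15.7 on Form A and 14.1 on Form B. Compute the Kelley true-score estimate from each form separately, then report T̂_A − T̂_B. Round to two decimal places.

T̂_A = 0.561(15.7) + 0.439(10.6) = 13.4611
T̂_B = 0.656(14.1) + 0.344(11.0) = 13.0336
T̂_A − T̂_B = 0.4275

0.43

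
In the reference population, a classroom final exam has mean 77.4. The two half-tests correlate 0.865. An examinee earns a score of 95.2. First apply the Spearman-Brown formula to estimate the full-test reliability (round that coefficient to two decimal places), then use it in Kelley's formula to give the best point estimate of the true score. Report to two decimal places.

93.95

Spearman-Brown: ρ = 2r/(1 + r) = 2(0.865)/(1 + 0.865) = 1.7300/1.865 = 0.9276 → 0.93
Regress the observed score toward the mean by the unreliability: T̂ = 0.93·95.2 + 0.07·77.4 = 88.536 + 5.418 = 93.954.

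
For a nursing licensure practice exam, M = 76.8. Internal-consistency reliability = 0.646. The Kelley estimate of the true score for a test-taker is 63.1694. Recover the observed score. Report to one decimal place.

T̂ = ρX + (1 − ρ)μ  ⇒  X = (T̂ − (1 − ρ)μ) / ρ
X = (63.1694 − 0.354 × 76.8) / 0.646 = (63.1694 − 27.1872) / 0.646 = 35.9822 / 0.646 = 55.700

55.7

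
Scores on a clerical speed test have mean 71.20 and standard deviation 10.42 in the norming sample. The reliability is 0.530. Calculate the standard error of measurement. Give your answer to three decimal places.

SEM = SD · √(1 − ρ) = 10.42 × √0.470 = 10.42 × 0.6856 = 7.1436

7.144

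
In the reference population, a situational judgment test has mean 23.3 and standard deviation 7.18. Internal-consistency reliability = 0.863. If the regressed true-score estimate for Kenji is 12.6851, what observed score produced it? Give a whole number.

T̂ = ρX + (1 − ρ)μ  ⇒  X = (T̂ − (1 − ρ)μ) / ρ
X = (12.6851 − 0.137 × 23.3) / 0.863 = (12.6851 − 3.1921) / 0.863 = 9.4930 / 0.863 = 11.00

11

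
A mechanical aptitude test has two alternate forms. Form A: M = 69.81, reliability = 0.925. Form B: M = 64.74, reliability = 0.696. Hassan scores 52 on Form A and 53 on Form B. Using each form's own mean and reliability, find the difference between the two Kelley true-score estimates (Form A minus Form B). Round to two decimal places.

T̂_A = 0.925(52) + 0.075(69.81) = 53.3357
T̂_B = 0.696(53) + 0.304(64.74) = 56.5690
T̂_A − T̂_B = -3.2332

-3.23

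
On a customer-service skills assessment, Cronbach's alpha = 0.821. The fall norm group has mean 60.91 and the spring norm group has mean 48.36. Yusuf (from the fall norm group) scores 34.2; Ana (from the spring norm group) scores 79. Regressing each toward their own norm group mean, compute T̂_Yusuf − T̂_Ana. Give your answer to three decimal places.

-34.534

T̂_Yusuf = 0.821(34.2) + 0.179(60.91) = 38.98109
T̂_Ana = 0.821(79) + 0.179(48.36) = 73.51544
Difference = 38.98109 − 73.51544 = -34.53435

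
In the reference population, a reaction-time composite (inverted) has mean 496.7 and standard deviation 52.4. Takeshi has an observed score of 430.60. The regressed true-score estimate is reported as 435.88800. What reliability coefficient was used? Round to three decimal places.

T̂ = ρX + (1 − ρ)μ  ⇒  T̂ − μ = ρ(X − μ)
ρ = (T̂ − μ)/(X − μ) = (435.88800 − 496.7) / (430.60 − 496.7) = -60.81200 / -66.10 = 0.92000

0.920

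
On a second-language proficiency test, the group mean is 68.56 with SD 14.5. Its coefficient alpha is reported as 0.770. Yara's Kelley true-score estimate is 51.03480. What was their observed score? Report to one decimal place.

T̂ = ρX + (1 − ρ)μ  ⇒  X = (T̂ − (1 − ρ)μ) / ρ
X = (51.03480 − 0.230 × 68.56) / 0.770 = (51.03480 − 15.76880) / 0.770 = 35.26600 / 0.770 = 45.800

45.8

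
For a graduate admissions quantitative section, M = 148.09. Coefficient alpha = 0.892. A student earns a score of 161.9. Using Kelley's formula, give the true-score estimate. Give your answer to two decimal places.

160.41

Regress the observed score toward the mean by the unreliability: T̂ = 0.892·161.9 + 0.108·148.09 = 144.4148 + 15.99372 = 160.409.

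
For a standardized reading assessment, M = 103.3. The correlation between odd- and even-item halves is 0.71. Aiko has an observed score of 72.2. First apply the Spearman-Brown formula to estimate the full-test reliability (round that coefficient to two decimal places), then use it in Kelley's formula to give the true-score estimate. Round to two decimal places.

Spearman-Brown: ρ = 2r/(1 + r) = 2(0.71)/(1 + 0.71) = 1.420/1.71 = 0.8304 → 0.83
Kelley's formula gives T̂ = 0.83·72.2 + 0.17·103.3 = 59.926 + 17.561 = 77.487.

77.49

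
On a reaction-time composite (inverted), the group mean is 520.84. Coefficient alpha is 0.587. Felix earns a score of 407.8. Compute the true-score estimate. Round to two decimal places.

454.49

Regress the observed score toward the mean by the unreliability: T̂ = 0.587·407.8 + 0.413·520.84 = 239.3786 + 215.10692 = 454.486.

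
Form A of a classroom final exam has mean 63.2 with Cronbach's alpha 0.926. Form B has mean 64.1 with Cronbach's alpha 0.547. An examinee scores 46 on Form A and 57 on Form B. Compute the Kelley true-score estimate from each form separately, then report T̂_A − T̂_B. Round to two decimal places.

T̂_A = 0.926(46) + 0.074(63.2) = 47.2728
T̂_B = 0.547(57) + 0.453(64.1) = 60.2163
T̂_A − T̂_B = -12.9435

-12.94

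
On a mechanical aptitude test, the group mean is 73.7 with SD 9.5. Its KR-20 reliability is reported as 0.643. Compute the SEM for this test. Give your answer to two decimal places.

SEM = SD · √(1 − ρ) = 9.5 × √0.357 = 9.5 × 0.5975 = 5.676

5.68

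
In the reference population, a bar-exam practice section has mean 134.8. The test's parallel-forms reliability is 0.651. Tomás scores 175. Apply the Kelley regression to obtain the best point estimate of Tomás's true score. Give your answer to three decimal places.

Regress the observed score toward the mean by the unreliability: T̂ = 0.651·175 + 0.349·134.8 = 113.925 + 47.0452 = 160.9702.

160.970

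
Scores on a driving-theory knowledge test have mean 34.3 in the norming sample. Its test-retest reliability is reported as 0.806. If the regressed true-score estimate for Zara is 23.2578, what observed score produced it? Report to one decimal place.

T̂ = ρX + (1 − ρ)μ  ⇒  X = (T̂ − (1 − ρ)μ) / ρ
X = (23.2578 − 0.194 × 34.3) / 0.806 = (23.2578 − 6.6542) / 0.806 = 16.6036 / 0.806 = 20.600

20.6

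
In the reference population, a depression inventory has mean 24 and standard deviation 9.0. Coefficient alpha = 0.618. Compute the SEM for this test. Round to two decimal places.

5.56

SEM = SD · √(1 − ρ) = 9.0 × √0.382 = 9.0 × 0.6181 = 5.563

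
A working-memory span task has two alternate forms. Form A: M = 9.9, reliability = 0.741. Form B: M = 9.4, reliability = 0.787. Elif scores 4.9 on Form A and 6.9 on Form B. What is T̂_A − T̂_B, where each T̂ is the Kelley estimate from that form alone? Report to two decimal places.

T̂_A = 0.741(4.9) + 0.259(9.9) = 6.1950
T̂_B = 0.787(6.9) + 0.213(9.4) = 7.4325
T̂_A − T̂_B = -1.2375

-1.24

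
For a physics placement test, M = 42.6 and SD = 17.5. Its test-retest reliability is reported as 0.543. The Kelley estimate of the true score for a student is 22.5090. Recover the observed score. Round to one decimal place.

5.6

T̂ = ρX + (1 − ρ)μ  ⇒  X = (T̂ − (1 − ρ)μ) / ρ
X = (22.5090 − 0.457 × 42.6) / 0.543 = (22.5090 − 19.4682) / 0.543 = 3.0408 / 0.543 = 5.600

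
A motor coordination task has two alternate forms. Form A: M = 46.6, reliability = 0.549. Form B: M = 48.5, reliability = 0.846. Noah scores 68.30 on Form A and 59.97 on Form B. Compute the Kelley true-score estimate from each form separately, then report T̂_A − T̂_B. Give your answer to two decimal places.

T̂_A = 0.549(68.30) + 0.451(46.6) = 58.5133
T̂_B = 0.846(59.97) + 0.154(48.5) = 58.2036
T̂_A − T̂_B = 0.3097

0.31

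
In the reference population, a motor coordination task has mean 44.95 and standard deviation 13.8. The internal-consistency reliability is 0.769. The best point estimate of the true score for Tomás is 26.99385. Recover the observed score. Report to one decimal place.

T̂ = ρX + (1 − ρ)μ  ⇒  X = (T̂ − (1 − ρ)μ) / ρ
X = (26.99385 − 0.231 × 44.95) / 0.769 = (26.99385 − 10.38345) / 0.769 = 16.61040 / 0.769 = 21.600

21.6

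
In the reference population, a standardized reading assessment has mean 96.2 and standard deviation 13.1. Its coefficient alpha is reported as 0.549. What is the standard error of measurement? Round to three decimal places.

8.798

SEM = SD · √(1 − ρ) = 13.1 × √0.451 = 13.1 × 0.6716 = 8.7975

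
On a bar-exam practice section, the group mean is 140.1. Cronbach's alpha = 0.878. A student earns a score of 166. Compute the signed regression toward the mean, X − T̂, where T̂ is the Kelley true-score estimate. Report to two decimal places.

3.16

T̂ = ρX + (1 − ρ)μ
  = 0.878 × 166 + 0.122 × 140.1
  = 145.748 + 17.0922
  = 162.8402
  ≈ 162.840
X − T̂ = 166 − 162.840 = 3.160 → 3.16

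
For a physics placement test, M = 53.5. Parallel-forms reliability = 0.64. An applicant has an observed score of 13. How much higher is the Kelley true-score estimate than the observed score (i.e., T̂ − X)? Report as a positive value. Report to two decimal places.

Kelley's formula gives T̂ = 0.64·13 + 0.36·53.5 = 8.32 + 19.260 = 27.5800.
T̂ − X = 27.580 − 13 = 14.580 → 14.58

14.58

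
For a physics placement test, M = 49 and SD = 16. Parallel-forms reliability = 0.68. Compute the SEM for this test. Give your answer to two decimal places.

9.05

SEM = SD · √(1 − ρ) = 16 × √0.32 = 16 × 0.5657 = 9.051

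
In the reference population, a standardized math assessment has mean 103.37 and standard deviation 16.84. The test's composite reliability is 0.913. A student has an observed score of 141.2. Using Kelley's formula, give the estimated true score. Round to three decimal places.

T̂ = 0.913(141.2) + 0.087(103.37) = 128.9156 + 8.99319 = 137.9088 → 137.909

137.909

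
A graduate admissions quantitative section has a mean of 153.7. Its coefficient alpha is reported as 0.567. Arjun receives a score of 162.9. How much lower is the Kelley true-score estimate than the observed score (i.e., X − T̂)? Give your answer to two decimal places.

T̂ = ρX + (1 − ρ)μ
  = 0.567 × 162.9 + 0.433 × 153.7
  = 92.3643 + 66.5521
  = 158.9164
  ≈ 158.916
X − T̂ = 162.9 − 158.916 = 3.984 → 3.98

3.98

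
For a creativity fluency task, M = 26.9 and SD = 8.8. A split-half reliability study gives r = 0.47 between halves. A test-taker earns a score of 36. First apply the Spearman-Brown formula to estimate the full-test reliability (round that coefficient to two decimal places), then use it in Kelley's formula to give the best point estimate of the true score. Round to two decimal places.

32.72

Spearman-Brown: ρ = 2r/(1 + r) = 2(0.47)/(1 + 0.47) = 0.940/1.47 = 0.6395 → 0.64
Weight the observed score by reliability and the mean by (1 − reliability): T̂ = 0.64·36 + 0.36·26.9 = 23.04 + 9.684 = 32.724.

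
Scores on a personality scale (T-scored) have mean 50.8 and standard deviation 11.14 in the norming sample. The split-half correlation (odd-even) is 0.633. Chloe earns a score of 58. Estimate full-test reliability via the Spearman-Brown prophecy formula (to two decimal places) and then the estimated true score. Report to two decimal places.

56.42

Spearman-Brown: ρ = 2r/(1 + r) = 2(0.633)/(1 + 0.633) = 1.2660/1.633 = 0.7753 → 0.78
T̂ = 0.78(58) + 0.22(50.8) = 45.24 + 11.176 = 56.416 → 56.42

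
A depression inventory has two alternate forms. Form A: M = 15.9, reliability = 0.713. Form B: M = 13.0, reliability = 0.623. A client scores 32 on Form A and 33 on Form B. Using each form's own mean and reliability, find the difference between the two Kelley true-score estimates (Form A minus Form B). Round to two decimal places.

1.92

T̂_A = 0.713(32) + 0.287(15.9) = 27.3793
T̂_B = 0.623(33) + 0.377(13.0) = 25.4600
T̂_A − T̂_B = 1.9193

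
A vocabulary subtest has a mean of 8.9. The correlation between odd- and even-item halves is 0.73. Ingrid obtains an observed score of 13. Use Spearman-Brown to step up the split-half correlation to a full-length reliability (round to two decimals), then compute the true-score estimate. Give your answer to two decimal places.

Spearman-Brown: ρ = 2r/(1 + r) = 2(0.73)/(1 + 0.73) = 1.460/1.73 = 0.8439 → 0.84
T̂ = 0.84(13) + 0.16(8.9) = 10.92 + 1.424 = 12.344 → 12.34

12.34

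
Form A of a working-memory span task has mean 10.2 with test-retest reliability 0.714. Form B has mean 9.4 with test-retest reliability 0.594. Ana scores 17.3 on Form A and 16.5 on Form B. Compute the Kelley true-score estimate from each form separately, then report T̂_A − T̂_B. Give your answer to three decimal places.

T̂_A = 0.714(17.3) + 0.286(10.2) = 15.26940
T̂_B = 0.594(16.5) + 0.406(9.4) = 13.61740
T̂_A − T̂_B = 1.65200

1.652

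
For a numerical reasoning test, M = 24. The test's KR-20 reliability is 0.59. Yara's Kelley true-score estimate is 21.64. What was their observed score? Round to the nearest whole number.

20

T̂ = ρX + (1 − ρ)μ  ⇒  X = (T̂ − (1 − ρ)μ) / ρ
X = (21.64 − 0.41 × 24) / 0.59 = (21.64 − 9.84) / 0.59 = 11.80 / 0.59 = 20.00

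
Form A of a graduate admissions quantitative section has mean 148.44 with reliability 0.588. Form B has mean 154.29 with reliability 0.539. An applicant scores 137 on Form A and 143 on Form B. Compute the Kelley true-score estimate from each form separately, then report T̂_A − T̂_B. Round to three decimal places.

T̂_A = 0.588(137) + 0.412(148.44) = 141.71328
T̂_B = 0.539(143) + 0.461(154.29) = 148.20469
T̂_A − T̂_B = -6.49141

-6.491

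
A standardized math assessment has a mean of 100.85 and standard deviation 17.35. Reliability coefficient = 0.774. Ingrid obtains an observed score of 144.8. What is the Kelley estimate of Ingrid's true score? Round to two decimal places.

T̂ = ρX + (1 − ρ)μ
  = 0.774 × 144.8 + 0.226 × 100.85
  = 112.0752 + 22.79210
  = 134.867
  ≈ 134.87

134.87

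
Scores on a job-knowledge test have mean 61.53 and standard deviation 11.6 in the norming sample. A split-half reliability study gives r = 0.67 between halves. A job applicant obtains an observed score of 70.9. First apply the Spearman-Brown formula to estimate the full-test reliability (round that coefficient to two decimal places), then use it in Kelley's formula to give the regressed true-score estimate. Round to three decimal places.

69.026

Spearman-Brown: ρ = 2r/(1 + r) = 2(0.67)/(1 + 0.67) = 1.340/1.67 = 0.8024 → 0.80
Kelley's formula gives T̂ = 0.80·70.9 + 0.20·61.53 = 56.720 + 12.3060 = 69.0260.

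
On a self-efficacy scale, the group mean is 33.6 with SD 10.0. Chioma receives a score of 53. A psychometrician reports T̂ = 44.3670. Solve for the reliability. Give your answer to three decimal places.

T̂ = ρX + (1 − ρ)μ  ⇒  T̂ − μ = ρ(X − μ)
ρ = (T̂ − μ)/(X − μ) = (44.3670 − 33.6) / (53 − 33.6) = 10.7670 / 19.4 = 0.55500

0.555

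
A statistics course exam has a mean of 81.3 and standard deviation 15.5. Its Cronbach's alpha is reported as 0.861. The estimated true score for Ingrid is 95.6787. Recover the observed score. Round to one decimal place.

T̂ = ρX + (1 − ρ)μ  ⇒  X = (T̂ − (1 − ρ)μ) / ρ
X = (95.6787 − 0.139 × 81.3) / 0.861 = (95.6787 − 11.3007) / 0.861 = 84.3780 / 0.861 = 98.000

98.0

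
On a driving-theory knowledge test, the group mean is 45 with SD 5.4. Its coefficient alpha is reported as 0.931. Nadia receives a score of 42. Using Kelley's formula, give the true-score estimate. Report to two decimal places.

Regress the observed score toward the mean by the unreliability: T̂ = 0.931·42 + 0.069·45 = 39.102 + 3.105 = 42.207.

42.21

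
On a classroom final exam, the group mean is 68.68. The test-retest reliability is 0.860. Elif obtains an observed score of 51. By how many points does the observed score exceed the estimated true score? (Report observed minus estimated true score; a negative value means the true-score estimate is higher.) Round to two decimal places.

Kelley's formula gives T̂ = 0.860·51 + 0.140·68.68 = 43.860 + 9.61520 = 53.4752.
X − T̂ = 51 − 53.475 = -2.475 → -2.48

-2.48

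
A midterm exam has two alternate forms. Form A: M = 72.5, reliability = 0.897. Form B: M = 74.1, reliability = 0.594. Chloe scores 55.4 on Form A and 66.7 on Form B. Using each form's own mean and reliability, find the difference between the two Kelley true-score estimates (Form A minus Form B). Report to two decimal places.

T̂_A = 0.897(55.4) + 0.103(72.5) = 57.1613
T̂_B = 0.594(66.7) + 0.406(74.1) = 69.7044
T̂_A − T̂_B = -12.5431

-12.54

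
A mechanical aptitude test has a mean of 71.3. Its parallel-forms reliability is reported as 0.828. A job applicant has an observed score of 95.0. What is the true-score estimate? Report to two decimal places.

Kelley's formula gives T̂ = 0.828·95.0 + 0.172·71.3 = 78.6600 + 12.2636 = 90.924.

90.92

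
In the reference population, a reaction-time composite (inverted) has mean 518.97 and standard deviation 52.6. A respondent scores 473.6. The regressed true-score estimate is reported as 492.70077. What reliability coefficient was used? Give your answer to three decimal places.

T̂ = ρX + (1 − ρ)μ  ⇒  T̂ − μ = ρ(X − μ)
ρ = (T̂ − μ)/(X − μ) = (492.70077 − 518.97) / (473.6 − 518.97) = -26.26923 / -45.37 = 0.57900

0.579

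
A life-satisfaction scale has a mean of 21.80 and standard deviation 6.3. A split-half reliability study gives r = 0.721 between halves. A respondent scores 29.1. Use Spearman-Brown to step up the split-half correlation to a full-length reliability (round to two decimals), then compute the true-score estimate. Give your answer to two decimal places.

27.93

Spearman-Brown: ρ = 2r/(1 + r) = 2(0.721)/(1 + 0.721) = 1.4420/1.721 = 0.8379 → 0.84
T̂ = ρX + (1 − ρ)μ
  = 0.84 × 29.1 + 0.16 × 21.80
  = 24.444 + 3.4880
  = 27.932
  ≈ 27.93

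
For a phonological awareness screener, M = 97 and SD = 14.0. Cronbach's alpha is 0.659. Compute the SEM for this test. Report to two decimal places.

SEM = SD · √(1 − ρ) = 14.0 × √0.341 = 14.0 × 0.5840 = 8.175

8.18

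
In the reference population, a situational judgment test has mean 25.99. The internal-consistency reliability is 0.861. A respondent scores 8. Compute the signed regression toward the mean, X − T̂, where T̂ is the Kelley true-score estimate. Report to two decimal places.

-2.50

Kelley's formula gives T̂ = 0.861·8 + 0.139·25.99 = 6.888 + 3.61261 = 10.5006.
X − T̂ = 8 − 10.501 = -2.501 → -2.50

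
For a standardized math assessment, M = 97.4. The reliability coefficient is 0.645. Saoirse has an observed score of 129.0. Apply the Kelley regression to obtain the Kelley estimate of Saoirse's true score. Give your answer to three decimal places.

Weight the observed score by reliability and the mean by (1 − reliability): T̂ = 0.645·129.0 + 0.355·97.4 = 83.2050 + 34.5770 = 117.7820.

117.782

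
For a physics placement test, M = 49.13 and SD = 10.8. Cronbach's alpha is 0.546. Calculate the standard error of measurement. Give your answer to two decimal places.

7.28

SEM = SD · √(1 − ρ) = 10.8 × √0.454 = 10.8 × 0.6738 = 7.277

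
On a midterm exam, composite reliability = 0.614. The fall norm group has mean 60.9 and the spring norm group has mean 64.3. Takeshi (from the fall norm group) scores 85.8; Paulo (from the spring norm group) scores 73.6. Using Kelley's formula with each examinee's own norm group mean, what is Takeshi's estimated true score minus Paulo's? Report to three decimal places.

6.178

T̂_Takeshi = 0.614(85.8) + 0.386(60.9) = 76.18860
T̂_Paulo = 0.614(73.6) + 0.386(64.3) = 70.01020
Difference = 76.18860 − 70.01020 = 6.17840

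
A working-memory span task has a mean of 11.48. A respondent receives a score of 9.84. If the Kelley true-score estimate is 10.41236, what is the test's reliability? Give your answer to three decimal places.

T̂ = ρX + (1 − ρ)μ  ⇒  T̂ − μ = ρ(X − μ)
ρ = (T̂ − μ)/(X − μ) = (10.41236 − 11.48) / (9.84 − 11.48) = -1.06764 / -1.64 = 0.65100

0.651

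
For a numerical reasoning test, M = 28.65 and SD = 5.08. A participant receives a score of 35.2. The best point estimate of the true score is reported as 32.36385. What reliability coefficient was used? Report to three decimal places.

T̂ = ρX + (1 − ρ)μ  ⇒  T̂ − μ = ρ(X − μ)
ρ = (T̂ − μ)/(X − μ) = (32.36385 − 28.65) / (35.2 − 28.65) = 3.71385 / 6.55 = 0.56700

0.567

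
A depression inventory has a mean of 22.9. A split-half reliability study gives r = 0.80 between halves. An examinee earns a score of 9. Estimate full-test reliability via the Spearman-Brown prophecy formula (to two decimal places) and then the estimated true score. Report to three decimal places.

Spearman-Brown: ρ = 2r/(1 + r) = 2(0.80)/(1 + 0.80) = 1.600/1.80 = 0.8889 → 0.89
T̂ = ρX + (1 − ρ)μ
  = 0.89 × 9 + 0.11 × 22.9
  = 8.01 + 2.519
  = 10.5290
  ≈ 10.529

10.529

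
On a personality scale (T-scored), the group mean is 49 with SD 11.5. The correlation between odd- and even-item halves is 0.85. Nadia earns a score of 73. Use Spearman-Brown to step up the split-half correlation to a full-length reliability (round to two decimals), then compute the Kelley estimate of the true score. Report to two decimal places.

71.08

Spearman-Brown: ρ = 2r/(1 + r) = 2(0.85)/(1 + 0.85) = 1.700/1.85 = 0.9189 → 0.92
Weight the observed score by reliability and the mean by (1 − reliability): T̂ = 0.92·73 + 0.08·49 = 67.16 + 3.92 = 71.080.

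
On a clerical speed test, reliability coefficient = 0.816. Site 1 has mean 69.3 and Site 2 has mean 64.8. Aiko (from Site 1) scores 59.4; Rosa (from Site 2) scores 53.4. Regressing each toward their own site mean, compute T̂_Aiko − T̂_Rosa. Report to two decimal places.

5.72

T̂_Aiko = 0.816(59.4) + 0.184(69.3) = 61.2216
T̂_Rosa = 0.816(53.4) + 0.184(64.8) = 55.4976
Difference = 61.2216 − 55.4976 = 5.7240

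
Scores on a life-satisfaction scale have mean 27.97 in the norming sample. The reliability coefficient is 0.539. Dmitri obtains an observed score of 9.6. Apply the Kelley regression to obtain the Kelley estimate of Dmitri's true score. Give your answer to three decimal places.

18.069

T̂ = 0.539(9.6) + 0.461(27.97) = 5.1744 + 12.89417 = 18.0686 → 18.069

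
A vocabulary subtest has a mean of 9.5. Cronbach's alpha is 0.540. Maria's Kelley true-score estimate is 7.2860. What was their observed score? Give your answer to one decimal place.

T̂ = ρX + (1 − ρ)μ  ⇒  X = (T̂ − (1 − ρ)μ) / ρ
X = (7.2860 − 0.460 × 9.5) / 0.540 = (7.2860 − 4.3700) / 0.540 = 2.9160 / 0.540 = 5.400

5.4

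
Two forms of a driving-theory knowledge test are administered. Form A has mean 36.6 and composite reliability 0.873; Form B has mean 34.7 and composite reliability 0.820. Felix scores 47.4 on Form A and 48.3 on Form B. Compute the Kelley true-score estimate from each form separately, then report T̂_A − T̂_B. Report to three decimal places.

0.176

T̂_A = 0.873(47.4) + 0.127(36.6) = 46.02840
T̂_B = 0.820(48.3) + 0.180(34.7) = 45.85200
T̂_A − T̂_B = 0.17640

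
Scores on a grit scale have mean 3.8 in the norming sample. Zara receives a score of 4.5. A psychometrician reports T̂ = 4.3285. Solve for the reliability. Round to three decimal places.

T̂ = ρX + (1 − ρ)μ  ⇒  T̂ − μ = ρ(X − μ)
ρ = (T̂ − μ)/(X − μ) = (4.3285 − 3.8) / (4.5 − 3.8) = 0.5285 / 0.7 = 0.75500

0.755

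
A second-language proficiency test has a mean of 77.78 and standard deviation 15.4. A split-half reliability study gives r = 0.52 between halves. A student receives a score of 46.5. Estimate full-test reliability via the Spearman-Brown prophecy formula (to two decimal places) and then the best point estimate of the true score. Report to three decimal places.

56.510

Spearman-Brown: ρ = 2r/(1 + r) = 2(0.52)/(1 + 0.52) = 1.040/1.52 = 0.6842 → 0.68
T̂ = ρX + (1 − ρ)μ
  = 0.68 × 46.5 + 0.32 × 77.78
  = 31.620 + 24.8896
  = 56.5096
  ≈ 56.510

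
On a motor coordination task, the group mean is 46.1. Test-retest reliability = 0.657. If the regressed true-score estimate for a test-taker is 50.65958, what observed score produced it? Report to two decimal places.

53.04

T̂ = ρX + (1 − ρ)μ  ⇒  X = (T̂ − (1 − ρ)μ) / ρ
X = (50.65958 − 0.343 × 46.1) / 0.657 = (50.65958 − 15.8123) / 0.657 = 34.84728 / 0.657 = 53.0400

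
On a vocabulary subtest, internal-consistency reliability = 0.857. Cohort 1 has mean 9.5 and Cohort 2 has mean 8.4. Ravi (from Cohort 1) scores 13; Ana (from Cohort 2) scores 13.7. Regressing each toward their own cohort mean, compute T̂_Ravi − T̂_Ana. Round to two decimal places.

-0.44

T̂_Ravi = 0.857(13) + 0.143(9.5) = 12.4995
T̂_Ana = 0.857(13.7) + 0.143(8.4) = 12.9421
Difference = 12.4995 − 12.9421 = -0.4426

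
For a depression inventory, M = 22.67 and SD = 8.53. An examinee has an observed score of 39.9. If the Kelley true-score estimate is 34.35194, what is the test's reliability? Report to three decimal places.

T̂ = ρX + (1 − ρ)μ  ⇒  T̂ − μ = ρ(X − μ)
ρ = (T̂ − μ)/(X − μ) = (34.35194 − 22.67) / (39.9 − 22.67) = 11.68194 / 17.23 = 0.67800

0.678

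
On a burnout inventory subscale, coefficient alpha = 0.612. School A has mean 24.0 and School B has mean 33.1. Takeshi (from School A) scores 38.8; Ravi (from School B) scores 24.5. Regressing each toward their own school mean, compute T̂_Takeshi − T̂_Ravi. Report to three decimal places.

T̂_Takeshi = 0.612(38.8) + 0.388(24.0) = 33.05760
T̂_Ravi = 0.612(24.5) + 0.388(33.1) = 27.83680
Difference = 33.05760 − 27.83680 = 5.22080

5.221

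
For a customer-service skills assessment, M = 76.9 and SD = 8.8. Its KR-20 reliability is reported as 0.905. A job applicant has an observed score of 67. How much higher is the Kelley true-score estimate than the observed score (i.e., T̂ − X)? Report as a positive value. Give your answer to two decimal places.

Kelley's formula gives T̂ = 0.905·67 + 0.095·76.9 = 60.635 + 7.3055 = 67.9405.
T̂ − X = 67.941 − 67 = 0.941 → 0.94

0.94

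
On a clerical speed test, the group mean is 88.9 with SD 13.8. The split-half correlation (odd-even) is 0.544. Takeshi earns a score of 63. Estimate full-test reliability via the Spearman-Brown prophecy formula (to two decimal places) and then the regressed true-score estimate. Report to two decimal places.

70.77

Spearman-Brown: ρ = 2r/(1 + r) = 2(0.544)/(1 + 0.544) = 1.0880/1.544 = 0.7047 → 0.70
Weight the observed score by reliability and the mean by (1 − reliability): T̂ = 0.70·63 + 0.30·88.9 = 44.10 + 26.670 = 70.770.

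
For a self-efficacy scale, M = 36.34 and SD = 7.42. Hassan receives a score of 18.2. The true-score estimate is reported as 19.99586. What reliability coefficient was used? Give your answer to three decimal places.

0.901

T̂ = ρX + (1 − ρ)μ  ⇒  T̂ − μ = ρ(X − μ)
ρ = (T̂ − μ)/(X − μ) = (19.99586 − 36.34) / (18.2 − 36.34) = -16.34414 / -18.14 = 0.90100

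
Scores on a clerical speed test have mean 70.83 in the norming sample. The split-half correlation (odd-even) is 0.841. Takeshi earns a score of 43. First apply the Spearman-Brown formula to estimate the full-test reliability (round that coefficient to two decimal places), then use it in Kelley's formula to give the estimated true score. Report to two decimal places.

Spearman-Brown: ρ = 2r/(1 + r) = 2(0.841)/(1 + 0.841) = 1.6820/1.841 = 0.9136 → 0.91
Regress the observed score toward the mean by the unreliability: T̂ = 0.91·43 + 0.09·70.83 = 39.13 + 6.3747 = 45.505.

45.50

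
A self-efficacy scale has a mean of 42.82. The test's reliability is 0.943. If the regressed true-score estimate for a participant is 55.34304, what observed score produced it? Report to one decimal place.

56.1

T̂ = ρX + (1 − ρ)μ  ⇒  X = (T̂ − (1 − ρ)μ) / ρ
X = (55.34304 − 0.057 × 42.82) / 0.943 = (55.34304 − 2.44074) / 0.943 = 52.90230 / 0.943 = 56.100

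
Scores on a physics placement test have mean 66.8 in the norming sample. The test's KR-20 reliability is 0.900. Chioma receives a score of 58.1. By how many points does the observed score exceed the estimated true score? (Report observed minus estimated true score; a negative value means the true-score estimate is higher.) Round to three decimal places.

-0.870

T̂ = ρX + (1 − ρ)μ
  = 0.900 × 58.1 + 0.100 × 66.8
  = 52.2900 + 6.6800
  = 58.97000
  ≈ 58.9700
X − T̂ = 58.1 − 58.9700 = -0.8700 → -0.870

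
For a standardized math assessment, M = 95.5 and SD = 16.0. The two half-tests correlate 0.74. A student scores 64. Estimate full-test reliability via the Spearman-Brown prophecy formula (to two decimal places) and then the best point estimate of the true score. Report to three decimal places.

68.725

Spearman-Brown: ρ = 2r/(1 + r) = 2(0.74)/(1 + 0.74) = 1.480/1.74 = 0.8506 → 0.85
T̂ = ρX + (1 − ρ)μ
  = 0.85 × 64 + 0.15 × 95.5
  = 54.40 + 14.325
  = 68.7250
  ≈ 68.725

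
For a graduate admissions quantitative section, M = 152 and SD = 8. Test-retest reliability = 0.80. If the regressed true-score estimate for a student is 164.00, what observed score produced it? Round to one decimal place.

167.0

T̂ = ρX + (1 − ρ)μ  ⇒  X = (T̂ − (1 − ρ)μ) / ρ
X = (164.00 − 0.20 × 152) / 0.80 = (164.00 − 30.40) / 0.80 = 133.60 / 0.80 = 167.000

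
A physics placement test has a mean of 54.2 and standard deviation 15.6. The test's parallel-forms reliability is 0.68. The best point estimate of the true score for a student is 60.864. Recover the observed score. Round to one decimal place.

64.0

T̂ = ρX + (1 − ρ)μ  ⇒  X = (T̂ − (1 − ρ)μ) / ρ
X = (60.864 − 0.32 × 54.2) / 0.68 = (60.864 − 17.344) / 0.68 = 43.520 / 0.68 = 64.000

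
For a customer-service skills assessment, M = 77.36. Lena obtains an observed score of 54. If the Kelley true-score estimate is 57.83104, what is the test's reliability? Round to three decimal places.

0.836

T̂ = ρX + (1 − ρ)μ  ⇒  T̂ − μ = ρ(X − μ)
ρ = (T̂ − μ)/(X − μ) = (57.83104 − 77.36) / (54 − 77.36) = -19.52896 / -23.36 = 0.83600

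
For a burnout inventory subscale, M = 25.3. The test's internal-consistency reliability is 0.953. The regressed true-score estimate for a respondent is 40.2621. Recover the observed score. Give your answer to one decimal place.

T̂ = ρX + (1 − ρ)μ  ⇒  X = (T̂ − (1 − ρ)μ) / ρ
X = (40.2621 − 0.047 × 25.3) / 0.953 = (40.2621 − 1.1891) / 0.953 = 39.0730 / 0.953 = 41.000

41.0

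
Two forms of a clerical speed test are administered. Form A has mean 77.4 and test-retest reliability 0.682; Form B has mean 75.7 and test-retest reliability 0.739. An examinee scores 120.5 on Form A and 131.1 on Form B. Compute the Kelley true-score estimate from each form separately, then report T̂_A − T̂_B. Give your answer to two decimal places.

T̂_A = 0.682(120.5) + 0.318(77.4) = 106.7942
T̂_B = 0.739(131.1) + 0.261(75.7) = 116.6406
T̂_A − T̂_B = -9.8464

-9.85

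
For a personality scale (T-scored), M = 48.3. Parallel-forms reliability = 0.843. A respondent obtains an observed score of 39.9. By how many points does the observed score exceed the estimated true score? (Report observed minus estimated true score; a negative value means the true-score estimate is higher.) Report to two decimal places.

Kelley's formula gives T̂ = 0.843·39.9 + 0.157·48.3 = 33.6357 + 7.5831 = 41.2188.
X − T̂ = 39.9 − 41.219 = -1.319 → -1.32

-1.32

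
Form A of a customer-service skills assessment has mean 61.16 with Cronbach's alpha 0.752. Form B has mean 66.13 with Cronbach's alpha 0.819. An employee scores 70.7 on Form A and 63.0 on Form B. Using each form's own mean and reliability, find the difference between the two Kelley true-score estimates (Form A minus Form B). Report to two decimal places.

4.77

T̂_A = 0.752(70.7) + 0.248(61.16) = 68.3341
T̂_B = 0.819(63.0) + 0.181(66.13) = 63.5665
T̂_A − T̂_B = 4.7675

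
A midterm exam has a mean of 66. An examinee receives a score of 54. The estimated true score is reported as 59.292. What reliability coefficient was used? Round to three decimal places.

T̂ = ρX + (1 − ρ)μ  ⇒  T̂ − μ = ρ(X − μ)
ρ = (T̂ − μ)/(X − μ) = (59.292 − 66) / (54 − 66) = -6.708 / -12.0 = 0.55900

0.559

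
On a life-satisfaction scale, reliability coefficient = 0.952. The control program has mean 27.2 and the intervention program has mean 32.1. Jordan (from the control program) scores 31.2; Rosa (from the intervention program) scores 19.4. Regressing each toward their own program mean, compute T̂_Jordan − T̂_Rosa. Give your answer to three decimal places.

10.998

T̂_Jordan = 0.952(31.2) + 0.048(27.2) = 31.00800
T̂_Rosa = 0.952(19.4) + 0.048(32.1) = 20.00960
Difference = 31.00800 − 20.00960 = 10.99840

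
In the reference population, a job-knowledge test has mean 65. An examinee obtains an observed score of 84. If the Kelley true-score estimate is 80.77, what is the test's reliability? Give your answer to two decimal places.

T̂ = ρX + (1 − ρ)μ  ⇒  T̂ − μ = ρ(X − μ)
ρ = (T̂ − μ)/(X − μ) = (80.77 − 65) / (84 − 65) = 15.77 / 19.0 = 0.8300

0.83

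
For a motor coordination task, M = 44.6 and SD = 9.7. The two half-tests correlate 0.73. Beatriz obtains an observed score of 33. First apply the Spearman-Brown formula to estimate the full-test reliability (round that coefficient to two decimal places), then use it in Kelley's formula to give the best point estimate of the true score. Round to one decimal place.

34.9

Spearman-Brown: ρ = 2r/(1 + r) = 2(0.73)/(1 + 0.73) = 1.460/1.73 = 0.8439 → 0.84
Kelley's formula gives T̂ = 0.84·33 + 0.16·44.6 = 27.72 + 7.136 = 34.86.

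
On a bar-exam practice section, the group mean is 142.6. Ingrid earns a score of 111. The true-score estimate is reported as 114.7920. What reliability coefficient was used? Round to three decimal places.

T̂ = ρX + (1 − ρ)μ  ⇒  T̂ − μ = ρ(X − μ)
ρ = (T̂ − μ)/(X − μ) = (114.7920 − 142.6) / (111 − 142.6) = -27.8080 / -31.6 = 0.88000

0.880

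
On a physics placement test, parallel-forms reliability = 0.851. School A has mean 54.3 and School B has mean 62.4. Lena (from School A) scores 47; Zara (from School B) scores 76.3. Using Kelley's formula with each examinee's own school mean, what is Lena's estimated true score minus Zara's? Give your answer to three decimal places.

T̂_Lena = 0.851(47) + 0.149(54.3) = 48.08770
T̂_Zara = 0.851(76.3) + 0.149(62.4) = 74.22890
Difference = 48.08770 − 74.22890 = -26.14120

-26.141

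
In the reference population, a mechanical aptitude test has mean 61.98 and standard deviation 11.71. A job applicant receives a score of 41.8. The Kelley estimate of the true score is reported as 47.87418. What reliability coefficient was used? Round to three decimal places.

0.699

T̂ = ρX + (1 − ρ)μ  ⇒  T̂ − μ = ρ(X − μ)
ρ = (T̂ − μ)/(X − μ) = (47.87418 − 61.98) / (41.8 − 61.98) = -14.10582 / -20.18 = 0.69900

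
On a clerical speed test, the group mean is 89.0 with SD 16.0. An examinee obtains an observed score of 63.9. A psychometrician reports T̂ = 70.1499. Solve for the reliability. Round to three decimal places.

0.751

T̂ = ρX + (1 − ρ)μ  ⇒  T̂ − μ = ρ(X − μ)
ρ = (T̂ − μ)/(X − μ) = (70.1499 − 89.0) / (63.9 − 89.0) = -18.8501 / -25.1 = 0.75100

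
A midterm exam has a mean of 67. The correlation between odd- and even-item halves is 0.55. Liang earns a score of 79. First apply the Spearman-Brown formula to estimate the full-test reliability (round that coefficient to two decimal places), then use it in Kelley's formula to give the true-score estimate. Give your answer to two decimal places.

75.52

Spearman-Brown: ρ = 2r/(1 + r) = 2(0.55)/(1 + 0.55) = 1.100/1.55 = 0.7097 → 0.71
T̂ = ρX + (1 − ρ)μ
  = 0.71 × 79 + 0.29 × 67
  = 56.09 + 19.43
  = 75.520
  ≈ 75.52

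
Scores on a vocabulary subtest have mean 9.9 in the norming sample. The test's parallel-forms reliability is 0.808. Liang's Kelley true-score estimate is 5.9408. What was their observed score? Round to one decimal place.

T̂ = ρX + (1 − ρ)μ  ⇒  X = (T̂ − (1 − ρ)μ) / ρ
X = (5.9408 − 0.192 × 9.9) / 0.808 = (5.9408 − 1.9008) / 0.808 = 4.0400 / 0.808 = 5.000

5.0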